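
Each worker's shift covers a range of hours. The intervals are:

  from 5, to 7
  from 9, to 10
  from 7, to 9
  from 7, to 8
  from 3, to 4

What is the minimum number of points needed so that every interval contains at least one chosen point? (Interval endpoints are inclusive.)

3

Process intervals by earliest right end; each time one isn't hit yet, stab at its right endpoint.
By right end: [3,4]  [5,7]  [7,8]  [7,9]  [9,10]
[3,4] uncovered → point at 4; [5,7] uncovered → point at 7; [9,10] uncovered → point at 10.
Points: 4, 7, 10 (3 total).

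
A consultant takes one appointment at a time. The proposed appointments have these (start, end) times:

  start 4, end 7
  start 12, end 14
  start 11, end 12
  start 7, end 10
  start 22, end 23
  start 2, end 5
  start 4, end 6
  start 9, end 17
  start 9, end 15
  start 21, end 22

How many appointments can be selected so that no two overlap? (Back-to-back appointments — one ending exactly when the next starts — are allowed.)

Sort by end time and greedily take each interval whose start is ≥ the last chosen end.
Sorted by end: (2,5)  (4,6)  (4,7)  (7,10)  (11,12)  (12,14)  (9,15)  (9,17)  (21,22)  (22,23)
take (2,5); skip (4,7); take (7,10); take (11,12); take (12,14); skip (9,15); take (21,22); take (22,23).
Selected 6 appointments.

6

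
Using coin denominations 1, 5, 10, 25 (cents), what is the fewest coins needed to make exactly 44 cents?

Greedy: take as many of the largest coin as possible, then repeat with the remainder.
44 − 1×25→19 − 1×10→9 − 1×5→4 − 4×1→0
Total coins = 1 + 1 + 1 + 4 = 7

7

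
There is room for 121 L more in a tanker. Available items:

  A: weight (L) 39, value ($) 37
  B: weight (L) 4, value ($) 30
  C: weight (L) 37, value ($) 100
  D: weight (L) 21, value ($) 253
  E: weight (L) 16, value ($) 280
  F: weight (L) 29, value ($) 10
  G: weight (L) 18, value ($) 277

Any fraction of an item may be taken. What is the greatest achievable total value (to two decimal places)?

963.72

Sort by value per unit weight and fill in that order.
Order: E (280/16=17.50) > G (277/18=15.39) > D (253/21=12.05) > B (30/4=7.50) > C (100/37=2.70) > A (37/39=0.95) > F (10/29=0.34)
Fill: take E (16 @ 280) → take G (18 @ 277) → take D (21 @ 253) → take B (4 @ 30) → take C (37 @ 100) → take 25/39 of A → 23.72; 121/121 used.
Total value = 963.72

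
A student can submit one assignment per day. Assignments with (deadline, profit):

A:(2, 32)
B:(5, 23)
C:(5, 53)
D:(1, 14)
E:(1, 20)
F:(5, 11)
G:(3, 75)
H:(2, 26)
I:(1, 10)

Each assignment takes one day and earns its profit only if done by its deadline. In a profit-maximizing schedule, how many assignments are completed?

5

Sort by profit descending; place each in the latest free slot ≤ its deadline.
Profit order: G=75 C=53 A=32 H=26 B=23 E=20 D=14 F=11 I=10
Assign: G→slot 3, C→slot 5, A→slot 2, H→slot 1, B→slot 4, E skipped, D skipped, F skipped, I skipped.
Slots: [1:H] [2:A] [3:G] [4:B] [5:C]
5 of 9 scheduled.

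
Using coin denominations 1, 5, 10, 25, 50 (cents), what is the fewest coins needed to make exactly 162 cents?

6

162 − 3×50→12 − 1×10→2 − 2×1→0
Total coins = 3 + 1 + 2 = 6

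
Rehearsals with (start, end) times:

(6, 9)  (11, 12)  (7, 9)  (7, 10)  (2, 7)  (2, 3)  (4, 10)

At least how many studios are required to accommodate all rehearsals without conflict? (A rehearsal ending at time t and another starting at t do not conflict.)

4

Count concurrent intervals with a sweep; the peak is the room count.
starts: [2, 2, 4, 6, 7, 7, 11]
ends:   [3, 7, 9, 9, 10, 10, 12]
s2→1 s2→2 e3→1 s4→2 s6→3 e7→2 s7→3 s7→4  — peak 4.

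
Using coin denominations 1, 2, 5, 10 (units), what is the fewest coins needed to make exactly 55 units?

6

55 − 5×10→5 − 1×5→0
Total coins = 5 + 1 = 6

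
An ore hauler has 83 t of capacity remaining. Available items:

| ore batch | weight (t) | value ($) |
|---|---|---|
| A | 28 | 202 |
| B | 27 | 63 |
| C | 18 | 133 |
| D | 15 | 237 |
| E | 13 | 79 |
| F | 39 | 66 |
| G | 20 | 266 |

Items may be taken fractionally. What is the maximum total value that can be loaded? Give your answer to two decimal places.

850.15

Greedy by value/weight ratio, highest first.
Ratios (sorted): D 15.80, G 13.30, C 7.39, A 7.21, E 6.08, B 2.33, F 1.69
take D (15 @ 237); take G (20 @ 266); take C (18 @ 133); take A (28 @ 202); take 2/13 of E → 12.15. Capacity used 83/83.
Total value = 850.15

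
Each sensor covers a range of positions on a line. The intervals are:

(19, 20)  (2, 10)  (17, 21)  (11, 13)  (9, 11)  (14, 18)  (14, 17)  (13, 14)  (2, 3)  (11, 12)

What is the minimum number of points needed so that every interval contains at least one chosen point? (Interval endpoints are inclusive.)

By right end: [2,3]  [2,10]  [9,11]  [11,12]  [11,13]  [13,14]  [14,17]  [14,18]  [19,20]  [17,21]
[2,3] uncovered → point at 3; [9,11] uncovered → point at 11; [13,14] uncovered → point at 14; [19,20] uncovered → point at 20.
Points: 3, 11, 14, 20 (4 total).

4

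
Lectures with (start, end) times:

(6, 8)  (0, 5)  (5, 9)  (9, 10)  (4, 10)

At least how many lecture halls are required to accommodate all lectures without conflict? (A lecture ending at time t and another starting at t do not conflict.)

3

starts: [0, 4, 5, 6, 9]
ends:   [5, 8, 9, 10, 10]
s0→1 s4→2 e5→1 s5→2 s6→3  — peak 3.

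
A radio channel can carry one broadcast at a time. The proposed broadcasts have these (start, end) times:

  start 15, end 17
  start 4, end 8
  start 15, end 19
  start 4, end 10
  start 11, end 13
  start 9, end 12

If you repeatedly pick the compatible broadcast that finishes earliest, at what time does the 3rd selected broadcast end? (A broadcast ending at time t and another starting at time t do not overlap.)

17

Sorted by end: (4,8)  (4,10)  (9,12)  (11,13)  (15,17)  (15,19)
take (4,8); take (9,12); skip (11,13); take (15,17).
Selected: (4,8) (9,12) (15,17)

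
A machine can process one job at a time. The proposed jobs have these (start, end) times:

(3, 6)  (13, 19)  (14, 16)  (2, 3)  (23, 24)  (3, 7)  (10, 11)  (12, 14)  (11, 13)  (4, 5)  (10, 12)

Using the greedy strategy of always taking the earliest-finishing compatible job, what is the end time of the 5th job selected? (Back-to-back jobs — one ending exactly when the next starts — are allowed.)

Greedy by earliest finish: after sorting by end time, pick each interval compatible with the last pick.
Sorted by end: (2,3)  (4,5)  (3,6)  (3,7)  (10,11)  (10,12)  (11,13)  (12,14)  (14,16)  (13,19)  (23,24)
take (2,3); take (4,5); skip (3,6); skip (3,7); take (10,11); skip (10,12); take (11,13); take (14,16); take (23,24).
Selected: (2,3) (4,5) (10,11) (11,13) (14,16) (23,24)

16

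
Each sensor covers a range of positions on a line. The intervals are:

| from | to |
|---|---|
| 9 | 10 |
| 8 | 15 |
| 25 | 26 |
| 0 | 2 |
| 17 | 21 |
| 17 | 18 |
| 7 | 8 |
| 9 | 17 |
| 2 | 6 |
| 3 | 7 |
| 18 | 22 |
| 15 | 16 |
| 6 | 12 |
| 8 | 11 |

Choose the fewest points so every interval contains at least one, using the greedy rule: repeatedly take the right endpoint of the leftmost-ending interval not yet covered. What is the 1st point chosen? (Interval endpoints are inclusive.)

2

Sort by right endpoint; whenever an interval is uncovered, place a point at its right end.
By right end: [0,2]  [2,6]  [3,7]  [7,8]  [9,10]  [8,11]  [6,12]  [8,15]  [15,16]  [9,17]  [17,18]  [17,21]  [18,22]  [25,26]
[0,2] uncovered → point at 2; [3,7] uncovered → point at 7; [9,10] uncovered → point at 10; [15,16] uncovered → point at 16; [17,18] uncovered → point at 18; [25,26] uncovered → point at 26.
Points: 2, 7, 10, 16, 18, 26 (6 total).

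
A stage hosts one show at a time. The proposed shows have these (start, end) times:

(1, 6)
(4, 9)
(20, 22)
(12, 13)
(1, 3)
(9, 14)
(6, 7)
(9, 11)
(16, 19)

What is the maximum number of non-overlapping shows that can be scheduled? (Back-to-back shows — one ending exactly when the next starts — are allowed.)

Sorted by end: (1,3)  (1,6)  (6,7)  (4,9)  (9,11)  (12,13)  (9,14)  (16,19)  (20,22)
take (1,3); skip (1,6); take (6,7); take (9,11); take (12,13); skip (9,14); take (16,19); take (20,22).
Selected 6 shows.

6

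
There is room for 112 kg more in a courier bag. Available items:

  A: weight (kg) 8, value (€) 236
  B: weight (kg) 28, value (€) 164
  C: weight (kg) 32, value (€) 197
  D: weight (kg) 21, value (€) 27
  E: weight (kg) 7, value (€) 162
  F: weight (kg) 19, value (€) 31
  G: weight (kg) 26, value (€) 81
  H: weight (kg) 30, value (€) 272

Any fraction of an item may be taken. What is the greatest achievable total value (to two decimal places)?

Sort by value per unit weight and fill in that order.
Order: A (236/8=29.50) > E (162/7=23.14) > H (272/30=9.07) > C (197/32=6.16) > B (164/28=5.86) > G (81/26=3.12) > F (31/19=1.63) > D (27/21=1.29)
Fill: take A (8 @ 236) → take E (7 @ 162) → take H (30 @ 272) → take C (32 @ 197) → take B (28 @ 164) → take 7/26 of G → 21.81; 112/112 used.
Total value = 1052.81

1052.81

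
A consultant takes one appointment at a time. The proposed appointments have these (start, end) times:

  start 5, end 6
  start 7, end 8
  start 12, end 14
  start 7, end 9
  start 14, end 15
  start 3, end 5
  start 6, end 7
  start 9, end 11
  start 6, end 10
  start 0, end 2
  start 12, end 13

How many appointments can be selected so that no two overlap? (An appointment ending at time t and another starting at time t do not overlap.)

8

Greedy by earliest finish: after sorting by end time, pick each interval compatible with the last pick.
By end time: (0,2), (3,5), (5,6), (6,7), (7,8), (7,9), (6,10), (9,11), (12,13), (12,14), (14,15).
Pick (0,2); next start ≥ 2 → (3,5); next start ≥ 5 → (5,6); next start ≥ 6 → (6,7); next start ≥ 7 → (7,8); next start ≥ 8 → (9,11); next start ≥ 11 → (12,13); next start ≥ 13 → (14,15).
Selected 8 appointments.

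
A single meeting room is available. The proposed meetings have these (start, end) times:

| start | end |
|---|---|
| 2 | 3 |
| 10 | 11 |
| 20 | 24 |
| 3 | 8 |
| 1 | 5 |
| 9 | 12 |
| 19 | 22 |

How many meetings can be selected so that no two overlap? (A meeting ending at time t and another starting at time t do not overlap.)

Order by finish time; keep every interval that doesn't clash with the previous kept one.
By end time: (2,3), (1,5), (3,8), (10,11), (9,12), (19,22), (20,24).
Pick (2,3); next start ≥ 3 → (3,8); next start ≥ 8 → (10,11); next start ≥ 11 → (19,22).
Selected 4 meetings.

4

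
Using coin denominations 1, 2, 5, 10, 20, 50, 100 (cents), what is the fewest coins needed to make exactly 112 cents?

Greedy: take as many of the largest coin as possible, then repeat with the remainder.
112 − 1×100→12 − 1×10→2 − 1×2→0
Total coins = 1 + 1 + 1 = 3

3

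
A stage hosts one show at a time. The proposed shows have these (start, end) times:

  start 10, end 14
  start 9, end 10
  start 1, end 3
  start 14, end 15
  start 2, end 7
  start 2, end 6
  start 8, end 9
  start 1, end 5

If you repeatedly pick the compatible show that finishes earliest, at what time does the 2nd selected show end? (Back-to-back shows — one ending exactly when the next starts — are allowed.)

9

Sort by end time and greedily take each interval whose start is ≥ the last chosen end.
By end time: (1,3), (1,5), (2,6), (2,7), (8,9), (9,10), (10,14), (14,15).
Pick (1,3); next start ≥ 3 → (8,9); next start ≥ 9 → (9,10); next start ≥ 10 → (10,14); next start ≥ 14 → (14,15).
Selected: (1,3) (8,9) (9,10) (10,14) (14,15)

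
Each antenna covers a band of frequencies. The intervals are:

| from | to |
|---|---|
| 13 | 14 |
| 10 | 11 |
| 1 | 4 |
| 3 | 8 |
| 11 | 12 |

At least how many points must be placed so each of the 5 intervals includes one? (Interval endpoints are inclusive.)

3

Sorted: [1,4] [3,8] [10,11] [11,12] [13,14]
{[1,4],[3,8]} hit by 4; {[10,11],[11,12]} hit by 11; {[13,14]} hit by 14.
Points: 4, 11, 14 (3 total).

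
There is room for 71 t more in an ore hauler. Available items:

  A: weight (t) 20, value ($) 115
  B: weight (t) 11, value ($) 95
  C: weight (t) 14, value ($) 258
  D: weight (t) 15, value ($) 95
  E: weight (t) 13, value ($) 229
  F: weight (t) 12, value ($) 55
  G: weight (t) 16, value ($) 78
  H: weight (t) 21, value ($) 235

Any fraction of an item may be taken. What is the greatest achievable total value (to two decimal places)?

893.00

Sort by value per unit weight and fill in that order.
Order: C (258/14=18.43) > E (229/13=17.62) > H (235/21=11.19) > B (95/11=8.64) > D (95/15=6.33) > A (115/20=5.75) > G (78/16=4.88) > F (55/12=4.58)
Fill: take C (14 @ 258) → take E (13 @ 229) → take H (21 @ 235) → take B (11 @ 95) → take 12/15 of D → 76.00; 71/71 used.
Total value = 893.00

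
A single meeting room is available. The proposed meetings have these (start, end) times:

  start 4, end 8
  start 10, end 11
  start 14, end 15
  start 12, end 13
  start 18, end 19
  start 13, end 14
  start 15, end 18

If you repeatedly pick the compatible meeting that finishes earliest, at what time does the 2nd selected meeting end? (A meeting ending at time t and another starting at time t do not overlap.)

11

Sorted by end: (4,8)  (10,11)  (12,13)  (13,14)  (14,15)  (15,18)  (18,19)
take (4,8); take (10,11); take (12,13); take (13,14); take (14,15); take (15,18); take (18,19).
Selected: (4,8) (10,11) (12,13) (13,14) (14,15) (15,18) (18,19)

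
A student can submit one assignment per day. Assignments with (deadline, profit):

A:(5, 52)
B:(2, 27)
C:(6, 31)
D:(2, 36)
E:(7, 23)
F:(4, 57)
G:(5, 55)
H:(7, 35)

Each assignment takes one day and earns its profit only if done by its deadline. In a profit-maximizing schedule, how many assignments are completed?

By profit: F(d4,57), G(d5,55), A(d5,52), D(d2,36), H(d7,35), C(d6,31), B(d2,27), E(d7,23)
F→slot 4; G→slot 5; A→slot 3; D→slot 2; H→slot 7; C→slot 6; B→slot 1; E skipped.
7 of 8 scheduled.

7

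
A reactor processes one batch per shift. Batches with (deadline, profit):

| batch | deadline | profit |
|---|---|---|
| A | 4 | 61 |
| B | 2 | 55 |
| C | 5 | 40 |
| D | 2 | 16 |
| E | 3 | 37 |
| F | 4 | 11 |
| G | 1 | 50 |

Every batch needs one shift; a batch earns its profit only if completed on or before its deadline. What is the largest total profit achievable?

Sort by profit descending; place each in the latest free slot ≤ its deadline.
By profit: A(d4,61), B(d2,55), G(d1,50), C(d5,40), E(d3,37), D(d2,16), F(d4,11)
A→slot 4; B→slot 2; G→slot 1; C→slot 5; E→slot 3; D skipped; F skipped.
Profit = 50 + 55 + 37 + 61 + 40 = 243

243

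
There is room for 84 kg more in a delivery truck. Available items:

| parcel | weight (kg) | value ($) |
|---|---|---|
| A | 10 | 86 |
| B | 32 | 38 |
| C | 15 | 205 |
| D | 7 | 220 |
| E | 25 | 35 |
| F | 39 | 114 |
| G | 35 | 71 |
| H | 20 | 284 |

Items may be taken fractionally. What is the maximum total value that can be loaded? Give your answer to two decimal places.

888.54

Sort by value per unit weight and fill in that order.
Order: D (220/7=31.43) > H (284/20=14.20) > C (205/15=13.67) > A (86/10=8.60) > F (114/39=2.92) > G (71/35=2.03) > E (35/25=1.40) > B (38/32=1.19)
Fill: take D (7 @ 220) → take H (20 @ 284) → take C (15 @ 205) → take A (10 @ 86) → take 32/39 of F → 93.54; 84/84 used.
Total value = 888.54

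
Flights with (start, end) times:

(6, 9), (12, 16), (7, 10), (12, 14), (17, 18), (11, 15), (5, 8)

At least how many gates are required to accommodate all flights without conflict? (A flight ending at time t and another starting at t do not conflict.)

3

The answer is the maximum number of intervals overlapping at any instant.
Events (time:±→running): 5:+→1 6:+→2 7:+→3 … peak 3.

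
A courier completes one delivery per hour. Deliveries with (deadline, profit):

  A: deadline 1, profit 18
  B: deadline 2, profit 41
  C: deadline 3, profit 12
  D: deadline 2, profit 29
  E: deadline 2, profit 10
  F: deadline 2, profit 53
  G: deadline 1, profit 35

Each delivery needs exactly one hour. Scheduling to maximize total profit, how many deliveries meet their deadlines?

Sort by profit descending; place each in the latest free slot ≤ its deadline.
Profit order: F=53 B=41 G=35 D=29 A=18 C=12 E=10
Assign: F→slot 2, B→slot 1, G skipped, D skipped, A skipped, C→slot 3, E skipped.
Slots: [1:B] [2:F] [3:C]
3 of 7 scheduled.

3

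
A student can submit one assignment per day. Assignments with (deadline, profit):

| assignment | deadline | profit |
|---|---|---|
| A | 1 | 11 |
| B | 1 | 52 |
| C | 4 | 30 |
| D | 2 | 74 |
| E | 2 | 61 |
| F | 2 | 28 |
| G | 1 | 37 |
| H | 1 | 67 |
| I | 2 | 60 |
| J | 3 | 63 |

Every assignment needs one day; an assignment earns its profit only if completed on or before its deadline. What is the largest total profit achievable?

Sort by profit descending; place each in the latest free slot ≤ its deadline.
Profit order: D=74 H=67 J=63 E=61 I=60 B=52 G=37 C=30 F=28 A=11
Assign: D→slot 2, H→slot 1, J→slot 3, E skipped, I skipped, B skipped, G skipped, C→slot 4, F skipped, A skipped.
Slots: [1:H] [2:D] [3:J] [4:C]
Profit = 67 + 74 + 63 + 30 = 234

234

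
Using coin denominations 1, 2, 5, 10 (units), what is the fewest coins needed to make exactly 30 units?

30 = 3×10
Total coins = 3 = 3

3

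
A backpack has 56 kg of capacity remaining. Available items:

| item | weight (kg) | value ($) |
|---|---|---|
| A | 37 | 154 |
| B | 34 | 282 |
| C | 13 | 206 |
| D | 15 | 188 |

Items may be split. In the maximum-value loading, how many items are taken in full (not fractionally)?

2

Sort by value per unit weight and fill in that order.
Ratios (sorted): C 15.85, D 12.53, B 8.29, A 4.16
take C (13 @ 206); take D (15 @ 188); take 28/34 of B → 232.24. Capacity used 56/56.
2 item(s) taken whole; one partial (take 28/34 of B).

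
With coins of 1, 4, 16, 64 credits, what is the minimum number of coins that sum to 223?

10

Greedy: take as many of the largest coin as possible, then repeat with the remainder.
223 − 3×64→31 − 1×16→15 − 3×4→3 − 3×1→0
Total coins = 3 + 1 + 3 + 3 = 10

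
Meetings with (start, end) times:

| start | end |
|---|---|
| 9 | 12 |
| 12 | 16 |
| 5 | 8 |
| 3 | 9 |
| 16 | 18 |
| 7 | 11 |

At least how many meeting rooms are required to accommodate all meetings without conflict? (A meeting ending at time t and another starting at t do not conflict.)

starts: [3, 5, 7, 9, 12, 16]
ends:   [8, 9, 11, 12, 16, 18]
s3→1 s5→2 s7→3  — peak 3.

3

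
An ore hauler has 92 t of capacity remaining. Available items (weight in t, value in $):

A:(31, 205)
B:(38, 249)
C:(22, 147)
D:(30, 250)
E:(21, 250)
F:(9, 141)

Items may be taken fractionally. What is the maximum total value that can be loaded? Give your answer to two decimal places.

Greedy by value/weight ratio, highest first.
Order: F (141/9=15.67) > E (250/21=11.90) > D (250/30=8.33) > C (147/22=6.68) > A (205/31=6.61) > B (249/38=6.55)
Fill: take F (9 @ 141) → take E (21 @ 250) → take D (30 @ 250) → take C (22 @ 147) → take 10/31 of A → 66.13; 92/92 used.
Total value = 854.13

854.13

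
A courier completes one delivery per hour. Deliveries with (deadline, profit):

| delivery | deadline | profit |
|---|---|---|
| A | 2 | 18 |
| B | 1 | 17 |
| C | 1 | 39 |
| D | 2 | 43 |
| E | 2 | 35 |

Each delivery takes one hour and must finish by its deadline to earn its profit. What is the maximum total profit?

82

By profit: D(d2,43), C(d1,39), E(d2,35), A(d2,18), B(d1,17)
D→slot 2; C→slot 1; E skipped; A skipped; B skipped.
Profit = 39 + 43 = 82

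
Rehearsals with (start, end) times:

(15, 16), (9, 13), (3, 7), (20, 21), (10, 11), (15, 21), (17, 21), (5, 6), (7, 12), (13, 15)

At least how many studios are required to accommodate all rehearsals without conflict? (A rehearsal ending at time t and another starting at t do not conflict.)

Events (time:±→running): 3:+→1 5:+→2 6:-→1 7:-→0 7:+→1 9:+→2 10:+→3 … peak 3.

3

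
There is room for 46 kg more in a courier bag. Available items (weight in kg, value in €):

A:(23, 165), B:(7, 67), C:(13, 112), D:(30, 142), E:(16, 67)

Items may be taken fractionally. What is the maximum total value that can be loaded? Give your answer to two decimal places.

358.20

Sort by value per unit weight and fill in that order.
Ratios (sorted): B 9.57, C 8.62, A 7.17, D 4.73, E 4.19
take B (7 @ 67); take C (13 @ 112); take A (23 @ 165); take 3/30 of D → 14.20. Capacity used 46/46.
Total value = 358.20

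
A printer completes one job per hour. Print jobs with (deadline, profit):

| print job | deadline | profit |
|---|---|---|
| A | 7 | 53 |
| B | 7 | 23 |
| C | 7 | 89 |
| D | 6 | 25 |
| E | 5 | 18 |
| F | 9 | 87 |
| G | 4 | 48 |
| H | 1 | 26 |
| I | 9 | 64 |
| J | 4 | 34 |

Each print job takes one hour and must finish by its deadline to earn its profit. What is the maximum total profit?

449

By profit: C(d7,89), F(d9,87), I(d9,64), A(d7,53), G(d4,48), J(d4,34), H(d1,26), D(d6,25), B(d7,23), E(d5,18)
C→slot 7; F→slot 9; I→slot 8; A→slot 6; G→slot 4; J→slot 3; H→slot 1; D→slot 5; B→slot 2; E skipped.
Profit = 26 + 23 + 34 + 48 + 25 + 53 + 89 + 64 + 87 = 449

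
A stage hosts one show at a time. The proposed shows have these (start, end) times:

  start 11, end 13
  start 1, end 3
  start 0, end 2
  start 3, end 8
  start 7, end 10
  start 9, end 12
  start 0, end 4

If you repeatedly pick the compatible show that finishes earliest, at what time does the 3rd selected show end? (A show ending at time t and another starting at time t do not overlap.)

12

Greedy by earliest finish: after sorting by end time, pick each interval compatible with the last pick.
By end time: (0,2), (1,3), (0,4), (3,8), (7,10), (9,12), (11,13).
Pick (0,2); next start ≥ 2 → (3,8); next start ≥ 8 → (9,12).
Selected: (0,2) (3,8) (9,12)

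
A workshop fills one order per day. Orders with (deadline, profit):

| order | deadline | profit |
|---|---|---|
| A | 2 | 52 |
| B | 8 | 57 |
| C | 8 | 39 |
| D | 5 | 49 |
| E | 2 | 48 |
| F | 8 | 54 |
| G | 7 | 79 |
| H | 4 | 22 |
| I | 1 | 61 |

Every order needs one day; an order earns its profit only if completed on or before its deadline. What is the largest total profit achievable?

Sort by profit descending; place each in the latest free slot ≤ its deadline.
By profit: G(d7,79), I(d1,61), B(d8,57), F(d8,54), A(d2,52), D(d5,49), E(d2,48), C(d8,39), H(d4,22)
G→slot 7; I→slot 1; B→slot 8; F→slot 6; A→slot 2; D→slot 5; E skipped; C→slot 4; H→slot 3.
Profit = 61 + 52 + 22 + 39 + 49 + 54 + 79 + 57 = 413

413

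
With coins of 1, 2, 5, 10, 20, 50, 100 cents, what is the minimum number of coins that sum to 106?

Greedy: take as many of the largest coin as possible, then repeat with the remainder.
106 − 1×100→6 − 1×5→1 − 1×1→0
Total coins = 1 + 1 + 1 = 3

3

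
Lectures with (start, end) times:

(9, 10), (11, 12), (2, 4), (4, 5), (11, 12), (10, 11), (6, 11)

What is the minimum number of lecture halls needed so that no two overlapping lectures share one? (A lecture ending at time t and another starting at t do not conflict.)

2

starts: [2, 4, 6, 9, 10, 11, 11]
ends:   [4, 5, 10, 11, 11, 12, 12]
s2→1 e4→0 s4→1 e5→0 s6→1 s9→2  — peak 2.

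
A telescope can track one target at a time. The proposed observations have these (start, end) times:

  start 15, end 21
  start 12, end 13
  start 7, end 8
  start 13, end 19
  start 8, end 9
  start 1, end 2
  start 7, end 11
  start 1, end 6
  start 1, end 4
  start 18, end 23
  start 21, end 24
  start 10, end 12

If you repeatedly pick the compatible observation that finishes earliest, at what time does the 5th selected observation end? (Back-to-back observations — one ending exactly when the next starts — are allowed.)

13

By end time: (1,2), (1,4), (1,6), (7,8), (8,9), (7,11), (10,12), (12,13), (13,19), (15,21), (18,23), (21,24).
Pick (1,2); next start ≥ 2 → (7,8); next start ≥ 8 → (8,9); next start ≥ 9 → (10,12); next start ≥ 12 → (12,13); next start ≥ 13 → (13,19); next start ≥ 19 → (21,24).
Selected: (1,2) (7,8) (8,9) (10,12) (12,13) (13,19) (21,24)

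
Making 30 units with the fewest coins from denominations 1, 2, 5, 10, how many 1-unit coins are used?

30 − 3×10→0
Count of 1: 0

0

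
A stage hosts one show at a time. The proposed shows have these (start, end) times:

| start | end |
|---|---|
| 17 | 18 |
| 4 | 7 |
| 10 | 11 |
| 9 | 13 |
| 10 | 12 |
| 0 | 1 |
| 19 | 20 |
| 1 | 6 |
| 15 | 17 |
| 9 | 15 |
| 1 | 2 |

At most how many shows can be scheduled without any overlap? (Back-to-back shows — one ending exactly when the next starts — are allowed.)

7

Sorted by end: (0,1)  (1,2)  (1,6)  (4,7)  (10,11)  (10,12)  (9,13)  (9,15)  (15,17)  (17,18)  (19,20)
take (0,1); take (1,2); skip (1,6); take (4,7); take (10,11); take (15,17); take (17,18); take (19,20).
Selected 7 shows.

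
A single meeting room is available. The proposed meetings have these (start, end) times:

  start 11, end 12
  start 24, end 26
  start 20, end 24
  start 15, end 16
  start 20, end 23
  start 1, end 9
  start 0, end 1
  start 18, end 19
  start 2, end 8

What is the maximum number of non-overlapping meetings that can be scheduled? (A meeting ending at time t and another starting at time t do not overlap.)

7

Sorted by end: (0,1)  (2,8)  (1,9)  (11,12)  (15,16)  (18,19)  (20,23)  (20,24)  (24,26)
take (0,1); take (2,8); take (11,12); take (15,16); take (18,19); take (20,23); skip (20,24); take (24,26).
Selected 7 meetings.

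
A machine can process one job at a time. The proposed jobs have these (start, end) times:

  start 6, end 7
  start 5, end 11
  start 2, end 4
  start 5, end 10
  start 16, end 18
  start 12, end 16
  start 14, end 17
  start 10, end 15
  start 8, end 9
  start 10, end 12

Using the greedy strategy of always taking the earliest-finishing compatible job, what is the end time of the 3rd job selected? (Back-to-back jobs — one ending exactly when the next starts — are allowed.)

Greedy by earliest finish: after sorting by end time, pick each interval compatible with the last pick.
By end time: (2,4), (6,7), (8,9), (5,10), (5,11), (10,12), (10,15), (12,16), (14,17), (16,18).
Pick (2,4); next start ≥ 4 → (6,7); next start ≥ 7 → (8,9); next start ≥ 9 → (10,12); next start ≥ 12 → (12,16); next start ≥ 16 → (16,18).
Selected: (2,4) (6,7) (8,9) (10,12) (12,16) (16,18)

9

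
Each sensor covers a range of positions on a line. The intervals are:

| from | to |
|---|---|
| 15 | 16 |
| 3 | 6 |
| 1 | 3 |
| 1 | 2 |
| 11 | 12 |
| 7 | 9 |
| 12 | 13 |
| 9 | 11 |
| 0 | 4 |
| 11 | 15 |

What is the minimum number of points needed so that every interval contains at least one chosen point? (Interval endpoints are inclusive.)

Sort by right endpoint; whenever an interval is uncovered, place a point at its right end.
Sorted: [1,2] [1,3] [0,4] [3,6] [7,9] [9,11] [11,12] [12,13] [11,15] [15,16]
{[1,2],[1,3],[0,4]} hit by 2; {[3,6]} hit by 6; {[7,9],[9,11]} hit by 9; {[11,12],[12,13],[11,15]} hit by 12; {[15,16]} hit by 16.
Points: 2, 6, 9, 12, 16 (5 total).

5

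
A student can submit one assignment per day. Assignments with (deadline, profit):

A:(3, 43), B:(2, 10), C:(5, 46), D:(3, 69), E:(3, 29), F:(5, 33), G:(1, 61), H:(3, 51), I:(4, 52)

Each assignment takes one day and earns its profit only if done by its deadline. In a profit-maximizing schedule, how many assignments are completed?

5

By profit: D(d3,69), G(d1,61), I(d4,52), H(d3,51), C(d5,46), A(d3,43), F(d5,33), E(d3,29), B(d2,10)
D→slot 3; G→slot 1; I→slot 4; H→slot 2; C→slot 5; A skipped; F skipped; E skipped; B skipped.
5 of 9 scheduled.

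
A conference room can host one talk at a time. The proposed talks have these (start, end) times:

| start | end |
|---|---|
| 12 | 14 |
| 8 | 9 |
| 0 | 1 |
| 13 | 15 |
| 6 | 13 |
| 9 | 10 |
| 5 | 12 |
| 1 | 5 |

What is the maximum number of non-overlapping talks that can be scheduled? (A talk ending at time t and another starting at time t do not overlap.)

5

Greedy by earliest finish: after sorting by end time, pick each interval compatible with the last pick.
By end time: (0,1), (1,5), (8,9), (9,10), (5,12), (6,13), (12,14), (13,15).
Pick (0,1); next start ≥ 1 → (1,5); next start ≥ 5 → (8,9); next start ≥ 9 → (9,10); next start ≥ 10 → (12,14).
Selected 5 talks.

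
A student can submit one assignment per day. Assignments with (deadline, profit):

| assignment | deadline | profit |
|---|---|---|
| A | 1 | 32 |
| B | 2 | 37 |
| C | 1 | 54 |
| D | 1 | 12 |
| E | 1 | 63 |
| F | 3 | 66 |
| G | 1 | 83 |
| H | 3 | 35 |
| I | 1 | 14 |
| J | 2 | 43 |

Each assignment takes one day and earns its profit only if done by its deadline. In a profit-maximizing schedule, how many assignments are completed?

By profit: G(d1,83), F(d3,66), E(d1,63), C(d1,54), J(d2,43), B(d2,37), H(d3,35), A(d1,32), I(d1,14), D(d1,12)
G→slot 1; F→slot 3; E skipped; C skipped; J→slot 2; B skipped; H skipped; A skipped; I skipped; D skipped.
3 of 10 scheduled.

3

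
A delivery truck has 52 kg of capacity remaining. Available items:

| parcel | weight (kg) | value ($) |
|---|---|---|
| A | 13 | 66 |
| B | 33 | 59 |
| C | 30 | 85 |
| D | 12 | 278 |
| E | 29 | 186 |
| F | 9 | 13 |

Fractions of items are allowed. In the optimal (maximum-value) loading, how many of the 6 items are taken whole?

Greedy by value/weight ratio, highest first.
Order: D (278/12=23.17) > E (186/29=6.41) > A (66/13=5.08) > C (85/30=2.83) > B (59/33=1.79) > F (13/9=1.44)
Fill: take D (12 @ 278) → take E (29 @ 186) → take 11/13 of A → 55.85; 52/52 used.
2 item(s) taken whole; one partial (take 11/13 of A).

2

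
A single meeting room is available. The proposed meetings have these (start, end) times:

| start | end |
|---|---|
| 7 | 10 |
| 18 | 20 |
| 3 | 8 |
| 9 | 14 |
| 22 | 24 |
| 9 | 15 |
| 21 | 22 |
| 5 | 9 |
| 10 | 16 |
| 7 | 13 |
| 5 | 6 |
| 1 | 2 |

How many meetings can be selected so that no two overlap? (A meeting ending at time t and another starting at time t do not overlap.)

7

By end time: (1,2), (5,6), (3,8), (5,9), (7,10), (7,13), (9,14), (9,15), (10,16), (18,20), (21,22), (22,24).
Pick (1,2); next start ≥ 2 → (5,6); next start ≥ 6 → (7,10); next start ≥ 10 → (10,16); next start ≥ 16 → (18,20); next start ≥ 20 → (21,22); next start ≥ 22 → (22,24).
Selected 7 meetings.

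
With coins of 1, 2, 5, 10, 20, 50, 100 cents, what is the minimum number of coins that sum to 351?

5

Greedy: take as many of the largest coin as possible, then repeat with the remainder.
351 − 3×100→51 − 1×50→1 − 1×1→0
Total coins = 3 + 1 + 1 = 5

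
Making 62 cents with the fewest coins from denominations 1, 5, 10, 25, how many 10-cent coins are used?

1

Greedy: take as many of the largest coin as possible, then repeat with the remainder.
62 − 2×25→12 − 1×10→2 − 2×1→0
Count of 10: 1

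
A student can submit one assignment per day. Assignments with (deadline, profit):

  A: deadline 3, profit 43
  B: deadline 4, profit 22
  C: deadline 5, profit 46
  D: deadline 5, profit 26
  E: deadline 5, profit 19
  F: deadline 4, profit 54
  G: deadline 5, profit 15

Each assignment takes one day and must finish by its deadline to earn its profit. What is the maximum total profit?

Profit order: F=54 C=46 A=43 D=26 B=22 E=19 G=15
Assign: F→slot 4, C→slot 5, A→slot 3, D→slot 2, B→slot 1, E skipped, G skipped.
Slots: [1:B] [2:D] [3:A] [4:F] [5:C]
Profit = 22 + 26 + 43 + 54 + 46 = 191

191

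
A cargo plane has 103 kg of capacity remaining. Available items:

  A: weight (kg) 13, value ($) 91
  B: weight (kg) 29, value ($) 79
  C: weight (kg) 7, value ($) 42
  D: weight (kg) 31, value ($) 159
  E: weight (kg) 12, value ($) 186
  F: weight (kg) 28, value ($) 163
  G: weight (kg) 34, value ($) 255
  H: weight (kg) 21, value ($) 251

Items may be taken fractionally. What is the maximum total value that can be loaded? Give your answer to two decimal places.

Greedy by value/weight ratio, highest first.
Ratios (sorted): E 15.50, H 11.95, G 7.50, A 7.00, C 6.00, F 5.82, D 5.13, B 2.72
take E (12 @ 186); take H (21 @ 251); take G (34 @ 255); take A (13 @ 91); take C (7 @ 42); take 16/28 of F → 93.14. Capacity used 103/103.
Total value = 918.14

918.14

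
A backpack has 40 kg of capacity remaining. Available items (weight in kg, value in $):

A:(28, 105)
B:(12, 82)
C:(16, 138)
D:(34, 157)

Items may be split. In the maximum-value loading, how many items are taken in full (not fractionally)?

2

Ratios (sorted): C 8.62, B 6.83, D 4.62, A 3.75
take C (16 @ 138); take B (12 @ 82); take 12/34 of D → 55.41. Capacity used 40/40.
2 item(s) taken whole; one partial (take 12/34 of D).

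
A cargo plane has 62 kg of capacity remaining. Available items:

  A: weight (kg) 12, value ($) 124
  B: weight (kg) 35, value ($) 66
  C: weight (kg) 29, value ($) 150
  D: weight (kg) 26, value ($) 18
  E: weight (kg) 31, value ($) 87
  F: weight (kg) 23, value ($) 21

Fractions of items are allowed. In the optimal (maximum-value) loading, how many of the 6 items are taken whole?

Sort by value per unit weight and fill in that order.
Order: A (124/12=10.33) > C (150/29=5.17) > E (87/31=2.81) > B (66/35=1.89) > F (21/23=0.91) > D (18/26=0.69)
Fill: take A (12 @ 124) → take C (29 @ 150) → take 21/31 of E → 58.94; 62/62 used.
2 item(s) taken whole; one partial (take 21/31 of E).

2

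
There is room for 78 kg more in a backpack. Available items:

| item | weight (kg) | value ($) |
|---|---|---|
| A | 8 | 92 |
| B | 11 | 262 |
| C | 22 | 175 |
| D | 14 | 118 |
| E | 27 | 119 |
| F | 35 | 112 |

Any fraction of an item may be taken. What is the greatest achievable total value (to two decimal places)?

748.37

Ratios (sorted): B 23.82, A 11.50, D 8.43, C 7.95, E 4.41, F 3.20
take B (11 @ 262); take A (8 @ 92); take D (14 @ 118); take C (22 @ 175); take 23/27 of E → 101.37. Capacity used 78/78.
Total value = 748.37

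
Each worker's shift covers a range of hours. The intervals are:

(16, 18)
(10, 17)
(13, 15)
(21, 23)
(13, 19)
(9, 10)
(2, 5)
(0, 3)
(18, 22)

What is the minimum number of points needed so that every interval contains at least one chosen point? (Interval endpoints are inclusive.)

Process intervals by earliest right end; each time one isn't hit yet, stab at its right endpoint.
By right end: [0,3]  [2,5]  [9,10]  [13,15]  [10,17]  [16,18]  [13,19]  [18,22]  [21,23]
[0,3] uncovered → point at 3; [9,10] uncovered → point at 10; [13,15] uncovered → point at 15; [16,18] uncovered → point at 18; [21,23] uncovered → point at 23.
Points: 3, 10, 15, 18, 23 (5 total).

5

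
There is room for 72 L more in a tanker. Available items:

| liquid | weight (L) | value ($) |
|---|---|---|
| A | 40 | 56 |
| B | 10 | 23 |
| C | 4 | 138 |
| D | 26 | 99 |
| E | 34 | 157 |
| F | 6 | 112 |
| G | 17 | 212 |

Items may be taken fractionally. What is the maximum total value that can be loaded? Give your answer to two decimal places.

660.88

Order: C (138/4=34.50) > F (112/6=18.67) > G (212/17=12.47) > E (157/34=4.62) > D (99/26=3.81) > B (23/10=2.30) > A (56/40=1.40)
Fill: take C (4 @ 138) → take F (6 @ 112) → take G (17 @ 212) → take E (34 @ 157) → take 11/26 of D → 41.88; 72/72 used.
Total value = 660.88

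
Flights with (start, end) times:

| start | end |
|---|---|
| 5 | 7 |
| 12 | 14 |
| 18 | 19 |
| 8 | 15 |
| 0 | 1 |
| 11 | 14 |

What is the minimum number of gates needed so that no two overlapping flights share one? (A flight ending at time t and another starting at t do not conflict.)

3

Events (time:±→running): 0:+→1 1:-→0 5:+→1 7:-→0 8:+→1 11:+→2 12:+→3 … peak 3.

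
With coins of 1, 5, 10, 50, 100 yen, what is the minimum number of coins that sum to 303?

Use the largest denomination that fits, subtract, and repeat.
303 = 3×100 + 3×1
Total coins = 3 + 3 = 6

6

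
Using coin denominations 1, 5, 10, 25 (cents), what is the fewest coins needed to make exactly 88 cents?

88 − 3×25→13 − 1×10→3 − 3×1→0
Total coins = 3 + 1 + 3 = 7

7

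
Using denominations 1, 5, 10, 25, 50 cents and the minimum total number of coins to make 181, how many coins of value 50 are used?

3

181 − 3×50→31 − 1×25→6 − 1×5→1 − 1×1→0
Count of 50: 3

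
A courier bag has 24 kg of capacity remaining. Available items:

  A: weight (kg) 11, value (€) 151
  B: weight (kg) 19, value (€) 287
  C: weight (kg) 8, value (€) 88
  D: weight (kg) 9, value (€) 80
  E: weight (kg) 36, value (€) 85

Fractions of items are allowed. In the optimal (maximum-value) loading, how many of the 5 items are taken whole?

Sort by value per unit weight and fill in that order.
Ratios (sorted): B 15.11, A 13.73, C 11.00, D 8.89, E 2.36
take B (19 @ 287); take 5/11 of A → 68.64. Capacity used 24/24.
1 item(s) taken whole; one partial (take 5/11 of A).

1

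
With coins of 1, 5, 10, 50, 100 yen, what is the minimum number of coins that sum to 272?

Use the largest denomination that fits, subtract, and repeat.
272 − 2×100→72 − 1×50→22 − 2×10→2 − 2×1→0
Total coins = 2 + 1 + 2 + 2 = 7

7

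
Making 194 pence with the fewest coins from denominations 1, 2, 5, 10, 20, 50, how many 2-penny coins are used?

Greedy: take as many of the largest coin as possible, then repeat with the remainder.
194 = 3×50 + 2×20 + 2×2
Count of 2: 2

2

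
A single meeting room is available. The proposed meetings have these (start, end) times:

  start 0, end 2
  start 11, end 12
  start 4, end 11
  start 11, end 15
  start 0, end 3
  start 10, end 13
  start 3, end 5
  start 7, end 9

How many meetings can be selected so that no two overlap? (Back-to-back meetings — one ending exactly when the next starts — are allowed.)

By end time: (0,2), (0,3), (3,5), (7,9), (4,11), (11,12), (10,13), (11,15).
Pick (0,2); next start ≥ 2 → (3,5); next start ≥ 5 → (7,9); next start ≥ 9 → (11,12).
Selected 4 meetings.

4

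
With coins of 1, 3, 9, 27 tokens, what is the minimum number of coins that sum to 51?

5

51 − 1×27→24 − 2×9→6 − 2×3→0
Total coins = 1 + 2 + 2 = 5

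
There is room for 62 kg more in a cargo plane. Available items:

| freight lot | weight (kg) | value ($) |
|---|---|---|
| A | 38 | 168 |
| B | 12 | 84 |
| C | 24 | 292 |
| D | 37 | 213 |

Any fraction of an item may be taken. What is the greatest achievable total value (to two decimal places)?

Sort by value per unit weight and fill in that order.
Ratios (sorted): C 12.17, B 7.00, D 5.76, A 4.42
take C (24 @ 292); take B (12 @ 84); take 26/37 of D → 149.68. Capacity used 62/62.
Total value = 525.68

525.68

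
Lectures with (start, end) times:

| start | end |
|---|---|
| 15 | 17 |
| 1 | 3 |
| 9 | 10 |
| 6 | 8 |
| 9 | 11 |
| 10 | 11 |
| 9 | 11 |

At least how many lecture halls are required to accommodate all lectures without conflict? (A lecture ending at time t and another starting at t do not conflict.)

3

Count concurrent intervals with a sweep; the peak is the room count.
starts: [1, 6, 9, 9, 9, 10, 15]
ends:   [3, 8, 10, 11, 11, 11, 17]
s1→1 e3→0 s6→1 e8→0 s9→1 s9→2 s9→3  — peak 3.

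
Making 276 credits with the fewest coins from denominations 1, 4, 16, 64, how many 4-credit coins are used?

Use the largest denomination that fits, subtract, and repeat.
276 − 4×64→20 − 1×16→4 − 1×4→0
Count of 4: 1

1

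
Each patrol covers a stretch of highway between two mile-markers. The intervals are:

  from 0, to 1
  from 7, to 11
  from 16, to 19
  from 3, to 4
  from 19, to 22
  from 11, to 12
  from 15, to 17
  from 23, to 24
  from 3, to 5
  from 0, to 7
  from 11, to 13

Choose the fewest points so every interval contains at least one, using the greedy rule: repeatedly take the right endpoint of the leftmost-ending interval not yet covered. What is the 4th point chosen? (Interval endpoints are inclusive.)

17

By right end: [0,1]  [3,4]  [3,5]  [0,7]  [7,11]  [11,12]  [11,13]  [15,17]  [16,19]  [19,22]  [23,24]
[0,1] uncovered → point at 1; [3,4] uncovered → point at 4; [7,11] uncovered → point at 11; [15,17] uncovered → point at 17; [19,22] uncovered → point at 22; [23,24] uncovered → point at 24.
Points: 1, 4, 11, 17, 22, 24 (6 total).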